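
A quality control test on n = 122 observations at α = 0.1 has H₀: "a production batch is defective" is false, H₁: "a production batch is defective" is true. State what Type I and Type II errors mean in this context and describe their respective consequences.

Type I (false positive): concluding that a production batch is defective when it is not — scrapping a good batch — wasted material and cost for no reason. Type II (false negative): failing to conclude that a production batch is defective when it is — shipping a defective batch — faulty products reach customers. Which is costlier depends on domain priorities and is a judgement call rather than a statistical fact.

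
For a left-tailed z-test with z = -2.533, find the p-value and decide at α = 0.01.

p = P(Z < -2.533) = Φ(-2.533) ≈ 0.0057. Since p < 0.01, reject H₀ (significant) at α = 0.01.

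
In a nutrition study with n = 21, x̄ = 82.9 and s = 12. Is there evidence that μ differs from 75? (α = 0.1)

t = (x̄ - μ₀)/(s/√n) = (82.9 - 75)/(12/√21) = 3.017. df = 20, critical t = ±1.725. Reject H₀.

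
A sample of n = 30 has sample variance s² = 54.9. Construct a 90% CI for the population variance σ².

df = 29. χ²_{0.05} = 42.557, χ²_{0.95} = 17.708. CI for σ² = ((n-1)s²/χ²_{α/2}, (n-1)s²/χ²_{1-α/2}) = (29·54.9/42.557, 29·54.9/17.708) = (37.41, 89.91)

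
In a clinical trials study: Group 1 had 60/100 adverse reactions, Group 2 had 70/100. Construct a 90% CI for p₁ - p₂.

p̂₁ = 0.6, p̂₂ = 0.7. Difference = -0.1. CI = (-0.21, 0.01)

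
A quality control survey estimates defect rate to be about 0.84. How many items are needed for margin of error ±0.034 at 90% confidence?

n = z²p(1-p)/E² = 1.645²×0.84×0.16/0.034² = 314.6 → n = 315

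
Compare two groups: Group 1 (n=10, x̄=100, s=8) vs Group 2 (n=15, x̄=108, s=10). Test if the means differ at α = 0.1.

Pooled sp = 9.27. t = -2.114, df = 23. Critical t = ±1.714. Reject H₀.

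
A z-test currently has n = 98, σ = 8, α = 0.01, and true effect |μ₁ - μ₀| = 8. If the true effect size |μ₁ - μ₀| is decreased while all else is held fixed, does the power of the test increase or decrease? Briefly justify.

Power decreases: a smaller true effect decreases the non-centrality λ = |μ₁ - μ₀|/(σ/√n).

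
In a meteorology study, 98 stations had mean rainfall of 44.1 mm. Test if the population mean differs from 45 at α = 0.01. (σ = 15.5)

z = (x̄ - μ₀)/(σ/√n) = (44.1 - 45)/(15.5/√98) = -0.575. Critical value: ±2.576. Since |-0.575| ≤ 2.576, Fail to reject H₀.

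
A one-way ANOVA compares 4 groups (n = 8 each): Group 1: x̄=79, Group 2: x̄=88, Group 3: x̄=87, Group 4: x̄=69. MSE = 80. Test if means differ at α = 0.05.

Grand mean = 80.75. SS_between = 1862.0, MS_between = 620.67. F = 7.758, F_crit ≈ 2.947. Reject H₀.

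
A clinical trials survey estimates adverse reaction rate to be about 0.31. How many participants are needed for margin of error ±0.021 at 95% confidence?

n = z²p(1-p)/E² = 1.96²×0.31×0.69/0.021² = 1863.3 → n = 1864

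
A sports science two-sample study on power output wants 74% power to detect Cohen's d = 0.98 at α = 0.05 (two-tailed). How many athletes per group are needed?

z_{α/2} = 1.96, z_β = Φ⁻¹(0.74) = 0.643. For large effect (d = 0.98): n per group = 2(z_{α/2} + z_β)²/d² = 2(1.96 + 0.643)²/0.98² = 14.1 → 15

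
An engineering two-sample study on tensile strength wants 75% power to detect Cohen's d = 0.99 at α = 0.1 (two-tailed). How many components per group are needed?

z_{α/2} = 1.645, z_β = Φ⁻¹(0.75) = 0.674. For large effect (d = 0.99): n per group = 2(z_{α/2} + z_β)²/d² = 2(1.645 + 0.674)²/0.99² = 11.0 → 11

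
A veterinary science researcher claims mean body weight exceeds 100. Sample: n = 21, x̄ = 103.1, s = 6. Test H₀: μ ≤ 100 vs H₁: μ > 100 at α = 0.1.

t = (103.1 - 100)/(6/√21) = 2.368, df = 20. Critical t = 1.325. Reject H₀.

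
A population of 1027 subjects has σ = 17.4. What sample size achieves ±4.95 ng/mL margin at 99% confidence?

Without FPC: n₀ = (2.576×17.4/4.95)² = 81.994. With FPC: n = n₀N/(n₀+N-1) = 76.0 → n = 76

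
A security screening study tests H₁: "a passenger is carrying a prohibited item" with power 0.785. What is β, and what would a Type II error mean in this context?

β = 1 - power = 1 - 0.785 = 0.215. A Type II error is failing to reject H₀ when H₀ is false (false negative) — here, failing to conclude that a passenger is carrying a prohibited item when in fact it is true. Consequence: letting a prohibited item through — security breach.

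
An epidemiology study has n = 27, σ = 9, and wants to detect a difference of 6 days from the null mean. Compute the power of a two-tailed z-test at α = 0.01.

SE = σ/√n = 9/√27 = 1.732. Non-centrality λ = d/SE = 6/1.732 = 3.464. Power ≈ Φ(λ - z_{α/2}) = Φ(3.464 - 2.576) = Φ(0.888) = 0.813.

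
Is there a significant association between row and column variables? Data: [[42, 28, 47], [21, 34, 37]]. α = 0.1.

χ² = 5.865. df = 2, critical = 4.605. Reject H₀. Variables are dependent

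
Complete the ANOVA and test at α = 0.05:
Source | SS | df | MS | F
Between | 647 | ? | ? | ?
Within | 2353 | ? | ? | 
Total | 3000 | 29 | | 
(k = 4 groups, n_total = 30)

df_between = 3, df_within = 26. MS_between = 215.67, MS_within = 90.5. F = 2.383, F_crit ≈ 2.975. Fail to reject H₀.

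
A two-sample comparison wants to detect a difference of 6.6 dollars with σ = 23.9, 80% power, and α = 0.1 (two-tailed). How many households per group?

n per group = 2(z_α/2 + z_β)²σ²/d² = 2×(1.645 + 0.84)²×23.9²/6.6² = 162.0 → n = 162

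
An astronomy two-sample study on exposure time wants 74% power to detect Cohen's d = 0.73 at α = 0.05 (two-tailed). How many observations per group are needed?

z_{α/2} = 1.96, z_β = Φ⁻¹(0.74) = 0.643. For medium effect (d = 0.73): n per group = 2(z_{α/2} + z_β)²/d² = 2(1.96 + 0.643)²/0.73² = 25.4 → 26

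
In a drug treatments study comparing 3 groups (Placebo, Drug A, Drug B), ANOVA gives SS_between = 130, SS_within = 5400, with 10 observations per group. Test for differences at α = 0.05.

df_between = 2, df_within = 27. F = MS_between/MS_within = 65.0/200.0 = 0.325. F_crit ≈ 3.354. Fail to reject H₀.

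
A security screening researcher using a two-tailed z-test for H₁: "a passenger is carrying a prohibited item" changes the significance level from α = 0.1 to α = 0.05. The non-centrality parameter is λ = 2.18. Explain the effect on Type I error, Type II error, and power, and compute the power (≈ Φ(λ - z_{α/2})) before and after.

Decreasing α from 0.1 to 0.05:
• Type I error rate decreases (α is the Type I rate by definition).
• Critical value moves from z_{α/2} = 1.645 to 1.96, so power = Φ(λ - z_{α/2}) goes from Φ(2.18 - 1.645) = 0.704 to Φ(2.18 - 1.96) = 0.587.
• Type II error rate β = 1 - power therefore increases (0.296 → 0.413).
Appropriate when false positives are costly — here, detaining an innocent passenger — delay and inconvenience.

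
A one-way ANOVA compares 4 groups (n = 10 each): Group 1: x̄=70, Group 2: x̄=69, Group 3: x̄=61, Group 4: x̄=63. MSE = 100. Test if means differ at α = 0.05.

Grand mean = 65.75. SS_between = 587.5, MS_between = 195.83. F = 1.958, F_crit ≈ 2.866. Fail to reject H₀.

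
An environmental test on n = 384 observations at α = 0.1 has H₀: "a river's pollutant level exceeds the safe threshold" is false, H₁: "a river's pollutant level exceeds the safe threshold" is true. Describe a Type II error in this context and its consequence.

Type II error: failing to reject H₀ when it is false — concluding that a river's pollutant level exceeds the safe threshold is not supported when in fact it is. Consequence: allowing unsafe pollution to continue.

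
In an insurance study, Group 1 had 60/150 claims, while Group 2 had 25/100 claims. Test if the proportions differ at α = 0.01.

p̂₁ = 0.4, p̂₂ = 0.25, pooled p̂ = 0.34. z = 2.453. Critical: ±2.576. Fail to reject H₀.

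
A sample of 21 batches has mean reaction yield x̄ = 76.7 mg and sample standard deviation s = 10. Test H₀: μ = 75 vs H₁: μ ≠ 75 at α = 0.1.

t = (x̄ - μ₀)/(s/√n) = (76.7 - 75)/(10/√21) = 0.779. df = 20, critical t = ±1.725. Fail to reject H₀.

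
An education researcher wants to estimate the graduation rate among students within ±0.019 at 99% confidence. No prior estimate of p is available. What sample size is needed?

Conservative approach: use p = 0.5 (maximizes p(1-p) = 0.25). n = z²(0.25)/E² = 2.576²×0.25/0.019² = 4595.4 → n = 4596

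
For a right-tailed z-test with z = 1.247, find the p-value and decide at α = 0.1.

p = P(Z > 1.247) = 1 - Φ(1.247) ≈ 0.1062. Since p ≥ 0.1, fail to reject H₀ (not significant) at α = 0.1.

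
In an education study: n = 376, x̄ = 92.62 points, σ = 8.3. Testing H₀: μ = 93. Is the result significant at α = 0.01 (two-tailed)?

z = (92.62 - 93)/(8.3/√376) = -0.888. Since |z| ≤ 2.576, not significant at α = 0.01.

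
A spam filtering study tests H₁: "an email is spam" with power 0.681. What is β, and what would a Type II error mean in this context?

β = 1 - power = 1 - 0.681 = 0.319. A Type II error is failing to reject H₀ when H₀ is false (false negative) — here, failing to conclude that an email is spam when in fact it is true. Consequence: a spam email lands in the inbox.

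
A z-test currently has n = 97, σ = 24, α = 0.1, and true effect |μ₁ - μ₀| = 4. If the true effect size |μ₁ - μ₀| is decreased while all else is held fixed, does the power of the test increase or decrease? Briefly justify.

Power decreases: a smaller true effect decreases the non-centrality λ = |μ₁ - μ₀|/(σ/√n).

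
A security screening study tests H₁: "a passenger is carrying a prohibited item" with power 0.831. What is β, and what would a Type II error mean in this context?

β = 1 - power = 1 - 0.831 = 0.169. A Type II error is failing to reject H₀ when H₀ is false (false negative) — here, failing to conclude that a passenger is carrying a prohibited item when in fact it is true. Consequence: letting a prohibited item through — security breach.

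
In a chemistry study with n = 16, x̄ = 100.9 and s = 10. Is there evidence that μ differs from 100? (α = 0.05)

t = (x̄ - μ₀)/(s/√n) = (100.9 - 100)/(10/√16) = 0.36. df = 15, critical t = ±2.131. Fail to reject H₀.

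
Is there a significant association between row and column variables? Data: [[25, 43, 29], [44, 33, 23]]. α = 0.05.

χ² = 7.196. df = 2, critical = 5.991. Reject H₀. Variables are dependent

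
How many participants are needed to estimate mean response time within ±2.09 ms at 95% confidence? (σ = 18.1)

n = (z*σ/E)² = (1.96×18.1/2.09)² = 288.1 → n = 289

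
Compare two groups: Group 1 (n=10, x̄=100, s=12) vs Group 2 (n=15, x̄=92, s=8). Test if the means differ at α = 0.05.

Pooled sp = 9.76. t = 2.007, df = 23. Critical t = ±2.069. Fail to reject H₀.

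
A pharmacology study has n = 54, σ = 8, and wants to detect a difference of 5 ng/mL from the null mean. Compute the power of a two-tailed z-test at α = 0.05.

SE = σ/√n = 8/√54 = 1.089. Non-centrality λ = d/SE = 5/1.089 = 4.593. Power ≈ Φ(λ - z_{α/2}) = Φ(4.593 - 1.96) = Φ(2.633) = 0.996.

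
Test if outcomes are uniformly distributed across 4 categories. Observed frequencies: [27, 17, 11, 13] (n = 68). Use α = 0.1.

Expected = 17 each. χ² = Σ(O-E)²/E = 8.941. df = 3, critical value = 6.251. Reject H₀.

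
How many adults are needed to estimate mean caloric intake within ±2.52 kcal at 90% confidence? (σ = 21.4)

n = (z*σ/E)² = (1.645×21.4/2.52)² = 195.1 → n = 196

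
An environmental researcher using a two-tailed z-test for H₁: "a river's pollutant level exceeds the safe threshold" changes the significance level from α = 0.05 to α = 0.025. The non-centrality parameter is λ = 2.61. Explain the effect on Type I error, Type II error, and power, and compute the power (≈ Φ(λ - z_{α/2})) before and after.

Decreasing α from 0.05 to 0.025:
• Type I error rate decreases (α is the Type I rate by definition).
• Critical value moves from z_{α/2} = 1.96 to 2.241, so power = Φ(λ - z_{α/2}) goes from Φ(2.61 - 1.96) = 0.742 to Φ(2.61 - 2.241) = 0.644.
• Type II error rate β = 1 - power therefore increases (0.258 → 0.356).
Appropriate when false positives are costly — here, shutting down a compliant factory unnecessarily.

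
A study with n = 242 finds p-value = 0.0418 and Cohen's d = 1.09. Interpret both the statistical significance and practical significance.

Statistically significant (p = 0.0418 < 0.05). Cohen's d = 1.09 indicates a large effect size. Both statistical and practical significance should be considered.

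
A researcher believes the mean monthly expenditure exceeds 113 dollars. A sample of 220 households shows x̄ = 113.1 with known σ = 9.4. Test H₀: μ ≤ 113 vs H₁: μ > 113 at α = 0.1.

z = 0.158. Critical value: 1.28. Fail to reject H₀.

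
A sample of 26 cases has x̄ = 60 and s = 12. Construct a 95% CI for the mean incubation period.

CI = x̄ ± t*(s/√n) = 60 ± 2.06(12/√26) = (55.15, 64.85)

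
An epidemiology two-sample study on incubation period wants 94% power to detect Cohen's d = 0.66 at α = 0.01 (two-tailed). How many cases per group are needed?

z_{α/2} = 2.576, z_β = Φ⁻¹(0.94) = 1.555. For medium effect (d = 0.66): n per group = 2(z_{α/2} + z_β)²/d² = 2(2.576 + 1.555)²/0.66² = 78.4 → 79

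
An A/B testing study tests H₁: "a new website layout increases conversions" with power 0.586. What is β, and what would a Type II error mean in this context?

β = 1 - power = 1 - 0.586 = 0.414. A Type II error is failing to reject H₀ when H₀ is false (false negative) — here, failing to conclude that a new website layout increases conversions when in fact it is true. Consequence: discarding a layout that would have improved conversions — lost revenue.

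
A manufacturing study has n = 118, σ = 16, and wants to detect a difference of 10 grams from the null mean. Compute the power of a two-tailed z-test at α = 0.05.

SE = σ/√n = 16/√118 = 1.473. Non-centrality λ = d/SE = 10/1.473 = 6.789. Power ≈ Φ(λ - z_{α/2}) = Φ(6.789 - 1.96) = Φ(4.829) = 1.0.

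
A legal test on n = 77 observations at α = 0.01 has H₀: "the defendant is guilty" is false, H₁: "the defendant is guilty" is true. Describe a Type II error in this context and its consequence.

Type II error: failing to reject H₀ when it is false — concluding that the defendant is guilty is not supported when in fact it is. Consequence: acquitting a guilty person.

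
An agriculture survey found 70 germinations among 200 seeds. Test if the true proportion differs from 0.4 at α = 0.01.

p̂ = 0.35, p₀ = 0.4. z = (p̂ - p₀)/√(p₀(1-p₀)/n) = -1.443. Critical: ±2.576. Fail to reject H₀.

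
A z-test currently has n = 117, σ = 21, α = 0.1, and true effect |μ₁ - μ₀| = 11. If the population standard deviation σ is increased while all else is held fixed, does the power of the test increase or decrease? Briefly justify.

Power decreases: a larger σ inflates the standard error σ/√n, pulling the sampling distribution under H₁ back toward the critical value.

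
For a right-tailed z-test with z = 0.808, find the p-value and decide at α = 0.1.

p = P(Z > 0.808) = 1 - Φ(0.808) ≈ 0.2095. Since p ≥ 0.1, fail to reject H₀ (not significant) at α = 0.1.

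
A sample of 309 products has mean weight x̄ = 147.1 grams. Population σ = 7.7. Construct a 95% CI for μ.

CI = x̄ ± z*(σ/√n) = 147.1 ± 1.96(7.7/√309) = 147.1 ± 0.86 = (146.24, 147.96)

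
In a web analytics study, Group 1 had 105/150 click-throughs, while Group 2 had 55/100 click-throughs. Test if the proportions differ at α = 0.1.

p̂₁ = 0.7, p̂₂ = 0.55, pooled p̂ = 0.64. z = 2.421. Critical: ±1.645. Reject H₀.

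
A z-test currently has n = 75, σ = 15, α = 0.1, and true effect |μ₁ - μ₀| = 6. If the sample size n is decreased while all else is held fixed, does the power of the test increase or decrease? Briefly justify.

Power decreases: a smaller n inflates the standard error σ/√n, pulling the sampling distribution under H₁ back toward the critical value.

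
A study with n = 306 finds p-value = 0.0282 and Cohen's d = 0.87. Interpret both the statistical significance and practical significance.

Statistically significant (p = 0.0282 < 0.05). Cohen's d = 0.87 indicates a large effect size. Both statistical and practical significance should be considered.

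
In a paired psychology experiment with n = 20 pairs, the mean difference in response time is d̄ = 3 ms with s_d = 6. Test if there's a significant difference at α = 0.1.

t = d̄/(s_d/√n) = 3/(6/√20) = 2.236. df = 19, critical t = ±1.729. Reject H₀.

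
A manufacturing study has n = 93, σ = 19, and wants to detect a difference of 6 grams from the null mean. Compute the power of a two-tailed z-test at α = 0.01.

SE = σ/√n = 19/√93 = 1.97. Non-centrality λ = d/SE = 6/1.97 = 3.045. Power ≈ Φ(λ - z_{α/2}) = Φ(3.045 - 2.576) = Φ(0.469) = 0.681.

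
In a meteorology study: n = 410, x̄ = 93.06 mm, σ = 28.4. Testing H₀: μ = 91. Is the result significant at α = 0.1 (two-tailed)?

z = (93.06 - 91)/(28.4/√410) = 1.469. Since |z| ≤ 1.645, not significant at α = 0.1.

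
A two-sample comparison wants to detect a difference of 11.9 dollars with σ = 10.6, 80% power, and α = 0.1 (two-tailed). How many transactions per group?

n per group = 2(z_α/2 + z_β)²σ²/d² = 2×(1.645 + 0.84)²×10.6²/11.9² = 9.8 → n = 10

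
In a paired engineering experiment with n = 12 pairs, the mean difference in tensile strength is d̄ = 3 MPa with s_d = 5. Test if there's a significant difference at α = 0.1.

t = d̄/(s_d/√n) = 3/(5/√12) = 2.078. df = 11, critical t = ±1.796. Reject H₀.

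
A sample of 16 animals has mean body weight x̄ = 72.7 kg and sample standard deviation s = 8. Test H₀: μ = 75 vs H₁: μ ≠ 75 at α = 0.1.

t = (x̄ - μ₀)/(s/√n) = (72.7 - 75)/(8/√16) = -1.15. df = 15, critical t = ±1.753. Fail to reject H₀.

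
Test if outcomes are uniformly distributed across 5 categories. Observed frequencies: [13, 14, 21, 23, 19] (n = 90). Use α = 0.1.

Expected = 18 each. χ² = Σ(O-E)²/E = 4.222. df = 4, critical value = 7.779. Fail to reject H₀.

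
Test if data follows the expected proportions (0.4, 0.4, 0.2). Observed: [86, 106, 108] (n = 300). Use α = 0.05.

Expected: [120.0, 120.0, 60.0]. χ² = 49.667. df = 2, critical = 5.991. Reject H₀.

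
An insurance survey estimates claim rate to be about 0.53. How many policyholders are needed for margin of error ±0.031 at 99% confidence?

n = z²p(1-p)/E² = 2.576²×0.53×0.47/0.031² = 1720.1 → n = 1721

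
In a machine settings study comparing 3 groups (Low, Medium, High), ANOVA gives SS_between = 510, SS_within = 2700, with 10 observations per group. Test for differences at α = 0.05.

df_between = 2, df_within = 27. F = MS_between/MS_within = 255.0/100.0 = 2.55. F_crit ≈ 3.354. Fail to reject H₀.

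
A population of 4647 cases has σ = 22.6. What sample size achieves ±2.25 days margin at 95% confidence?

Without FPC: n₀ = (1.96×22.6/2.25)² = 387.582. With FPC: n = n₀N/(n₀+N-1) = 357.8 → n = 358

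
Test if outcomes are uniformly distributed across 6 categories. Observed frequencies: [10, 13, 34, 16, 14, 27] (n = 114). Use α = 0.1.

Expected = 19 each. χ² = Σ(O-E)²/E = 23.158. df = 5, critical value = 9.236. Reject H₀.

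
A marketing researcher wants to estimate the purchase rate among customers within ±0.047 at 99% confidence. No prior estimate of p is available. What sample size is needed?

Conservative approach: use p = 0.5 (maximizes p(1-p) = 0.25). n = z²(0.25)/E² = 2.576²×0.25/0.047² = 751.0 → n = 751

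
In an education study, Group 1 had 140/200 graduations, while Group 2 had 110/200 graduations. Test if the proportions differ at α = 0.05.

p̂₁ = 0.7, p̂₂ = 0.55, pooled p̂ = 0.625. z = 3.098. Critical: ±1.96. Reject H₀.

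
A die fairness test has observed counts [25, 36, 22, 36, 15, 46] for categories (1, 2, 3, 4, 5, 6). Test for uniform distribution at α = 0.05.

Expected = 30 each. χ² = Σ(O-E)²/E = 21.4. df = 5, critical value = 11.07. Reject H₀.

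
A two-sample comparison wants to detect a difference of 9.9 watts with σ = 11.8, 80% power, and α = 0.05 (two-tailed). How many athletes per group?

n per group = 2(z_α/2 + z_β)²σ²/d² = 2×(1.96 + 0.84)²×11.8²/9.9² = 22.3 → n = 23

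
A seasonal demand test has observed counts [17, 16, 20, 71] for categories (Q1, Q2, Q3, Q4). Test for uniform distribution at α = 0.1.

Expected = 31 each. χ² = Σ(O-E)²/E = 69.097. df = 3, critical value = 6.251. Reject H₀.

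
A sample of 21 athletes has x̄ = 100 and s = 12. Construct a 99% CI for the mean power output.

CI = x̄ ± t*(s/√n) = 100 ± 2.845(12/√21) = (92.55, 107.45)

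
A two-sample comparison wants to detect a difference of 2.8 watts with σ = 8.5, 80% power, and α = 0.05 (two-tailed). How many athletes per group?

n per group = 2(z_α/2 + z_β)²σ²/d² = 2×(1.96 + 0.84)²×8.5²/2.8² = 144.5 → n = 145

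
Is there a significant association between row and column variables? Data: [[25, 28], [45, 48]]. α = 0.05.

χ² = 0.02. df = 1, critical = 3.841. Fail to reject H₀. No evidence of dependence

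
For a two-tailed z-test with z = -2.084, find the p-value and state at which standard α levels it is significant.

p = 2·P(Z > |-2.084|) = 2·(1 - Φ(2.084)) ≈ 0.0372. Significant at α = 0.1; Significant at α = 0.05.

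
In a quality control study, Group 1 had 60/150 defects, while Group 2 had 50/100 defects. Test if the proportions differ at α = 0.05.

p̂₁ = 0.4, p̂₂ = 0.5, pooled p̂ = 0.44. z = -1.56. Critical: ±1.96. Fail to reject H₀.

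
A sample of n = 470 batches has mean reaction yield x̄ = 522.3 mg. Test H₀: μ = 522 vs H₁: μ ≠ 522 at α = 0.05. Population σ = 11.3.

z = (x̄ - μ₀)/(σ/√n) = (522.3 - 522)/(11.3/√470) = 0.576. Critical value: ±1.96. Since |0.576| ≤ 1.96, Fail to reject H₀.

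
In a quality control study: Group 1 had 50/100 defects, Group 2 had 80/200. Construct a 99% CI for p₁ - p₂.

p̂₁ = 0.5, p̂₂ = 0.4. Difference = 0.1. CI = (-0.057, 0.257)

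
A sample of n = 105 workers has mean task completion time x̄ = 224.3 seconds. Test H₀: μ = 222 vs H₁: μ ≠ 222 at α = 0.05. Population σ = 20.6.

z = (x̄ - μ₀)/(σ/√n) = (224.3 - 222)/(20.6/√105) = 1.144. Critical value: ±1.96. Since |1.144| ≤ 1.96, Fail to reject H₀.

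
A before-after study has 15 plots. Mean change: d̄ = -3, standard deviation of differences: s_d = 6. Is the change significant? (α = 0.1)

t = d̄/(s_d/√n) = -3/(6/√15) = -1.936. df = 14, critical t = ±1.761. Reject H₀.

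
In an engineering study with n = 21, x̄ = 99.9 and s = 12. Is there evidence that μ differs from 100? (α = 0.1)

t = (x̄ - μ₀)/(s/√n) = (99.9 - 100)/(12/√21) = -0.038. df = 20, critical t = ±1.725. Fail to reject H₀.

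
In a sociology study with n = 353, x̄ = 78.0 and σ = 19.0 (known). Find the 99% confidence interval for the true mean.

CI = x̄ ± z*(σ/√n) = 78.0 ± 2.576(19.0/√353) = 78.0 ± 2.61 = (75.39, 80.61)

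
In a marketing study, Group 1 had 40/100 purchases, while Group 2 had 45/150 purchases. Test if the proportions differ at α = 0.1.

p̂₁ = 0.4, p̂₂ = 0.3, pooled p̂ = 0.34. z = 1.635. Critical: ±1.645. Fail to reject H₀.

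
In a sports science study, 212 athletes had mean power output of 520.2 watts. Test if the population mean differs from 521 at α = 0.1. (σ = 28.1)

z = (x̄ - μ₀)/(σ/√n) = (520.2 - 521)/(28.1/√212) = -0.415. Critical value: ±1.645. Since |-0.415| ≤ 1.645, Fail to reject H₀.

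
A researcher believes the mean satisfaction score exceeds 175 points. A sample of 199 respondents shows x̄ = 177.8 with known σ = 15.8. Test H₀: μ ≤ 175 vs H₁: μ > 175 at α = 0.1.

z = 2.5. Critical value: 1.28. Reject H₀.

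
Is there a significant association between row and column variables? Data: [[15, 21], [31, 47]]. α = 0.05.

χ² = 0.038. df = 1, critical = 3.841. Fail to reject H₀. No evidence of dependence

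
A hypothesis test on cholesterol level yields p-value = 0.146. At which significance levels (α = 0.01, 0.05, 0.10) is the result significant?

p = 0.146. Not significant at any of the given levels.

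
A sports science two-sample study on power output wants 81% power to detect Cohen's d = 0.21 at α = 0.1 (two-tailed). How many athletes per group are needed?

z_{α/2} = 1.645, z_β = Φ⁻¹(0.81) = 0.878. For small effect (d = 0.21): n per group = 2(z_{α/2} + z_β)²/d² = 2(1.645 + 0.878)²/0.21² = 288.7 → 289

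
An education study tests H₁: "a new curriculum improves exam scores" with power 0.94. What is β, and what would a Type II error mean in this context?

β = 1 - power = 1 - 0.94 = 0.06. A Type II error is failing to reject H₀ when H₀ is false (false negative) — here, failing to conclude that a new curriculum improves exam scores when in fact it is true. Consequence: keeping the old curriculum when the new one would have helped students.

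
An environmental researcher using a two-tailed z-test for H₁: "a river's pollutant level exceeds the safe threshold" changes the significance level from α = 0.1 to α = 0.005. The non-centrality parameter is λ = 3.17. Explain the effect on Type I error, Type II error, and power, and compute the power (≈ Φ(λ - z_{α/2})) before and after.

Decreasing α from 0.1 to 0.005:
• Type I error rate decreases (α is the Type I rate by definition).
• Critical value moves from z_{α/2} = 1.645 to 2.807, so power = Φ(λ - z_{α/2}) goes from Φ(3.17 - 1.645) = 0.936 to Φ(3.17 - 2.807) = 0.642.
• Type II error rate β = 1 - power therefore increases (0.064 → 0.358).
Appropriate when false positives are costly — here, shutting down a compliant factory unnecessarily.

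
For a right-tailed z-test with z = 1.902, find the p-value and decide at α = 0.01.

p = P(Z > 1.902) = 1 - Φ(1.902) ≈ 0.0286. Since p ≥ 0.01, fail to reject H₀ (not significant) at α = 0.01.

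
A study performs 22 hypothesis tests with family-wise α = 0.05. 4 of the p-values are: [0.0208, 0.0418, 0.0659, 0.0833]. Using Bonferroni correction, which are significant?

Bonferroni α = 0.05/22 = 0.00227. None of the given p-values are significant.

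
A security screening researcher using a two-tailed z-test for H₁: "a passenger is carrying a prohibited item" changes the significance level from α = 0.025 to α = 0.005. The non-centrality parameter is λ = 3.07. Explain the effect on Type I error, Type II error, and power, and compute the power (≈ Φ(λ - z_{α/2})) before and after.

Decreasing α from 0.025 to 0.005:
• Type I error rate decreases (α is the Type I rate by definition).
• Critical value moves from z_{α/2} = 2.241 to 2.807, so power = Φ(λ - z_{α/2}) goes from Φ(3.07 - 2.241) = 0.796 to Φ(3.07 - 2.807) = 0.604.
• Type II error rate β = 1 - power therefore increases (0.204 → 0.396).
Appropriate when false positives are costly — here, detaining an innocent passenger — delay and inconvenience.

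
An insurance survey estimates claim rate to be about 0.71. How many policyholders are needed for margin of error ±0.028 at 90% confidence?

n = z²p(1-p)/E² = 1.645²×0.71×0.29/0.028² = 710.7 → n = 711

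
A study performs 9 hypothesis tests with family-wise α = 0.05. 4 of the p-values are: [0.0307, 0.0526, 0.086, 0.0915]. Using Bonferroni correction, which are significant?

Bonferroni α = 0.05/9 = 0.00556. None of the given p-values are significant.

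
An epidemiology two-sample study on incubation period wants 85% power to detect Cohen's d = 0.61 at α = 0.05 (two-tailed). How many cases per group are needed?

z_{α/2} = 1.96, z_β = Φ⁻¹(0.85) = 1.036. For medium effect (d = 0.61): n per group = 2(z_{α/2} + z_β)²/d² = 2(1.96 + 1.036)²/0.61² = 48.2 → 49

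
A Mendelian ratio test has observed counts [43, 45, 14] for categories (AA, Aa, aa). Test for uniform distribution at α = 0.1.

Expected = 34 each. χ² = Σ(O-E)²/E = 17.706. df = 2, critical value = 4.605. Reject H₀.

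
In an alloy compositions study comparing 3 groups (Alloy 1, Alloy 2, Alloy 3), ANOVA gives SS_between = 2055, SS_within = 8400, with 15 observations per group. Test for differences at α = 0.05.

df_between = 2, df_within = 42. F = MS_between/MS_within = 1027.5/200.0 = 5.138. F_crit ≈ 3.22. Reject H₀. At least one mean differs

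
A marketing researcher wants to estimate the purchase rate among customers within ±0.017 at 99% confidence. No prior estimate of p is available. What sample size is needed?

Conservative approach: use p = 0.5 (maximizes p(1-p) = 0.25). n = z²(0.25)/E² = 2.576²×0.25/0.017² = 5740.3 → n = 5741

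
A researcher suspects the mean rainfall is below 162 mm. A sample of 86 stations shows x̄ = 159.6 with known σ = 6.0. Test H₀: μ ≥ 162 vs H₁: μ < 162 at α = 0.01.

z = -3.709. Critical value: -2.33. Reject H₀.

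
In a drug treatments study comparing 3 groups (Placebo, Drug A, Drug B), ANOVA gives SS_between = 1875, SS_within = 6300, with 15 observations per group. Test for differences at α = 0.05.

df_between = 2, df_within = 42. F = MS_between/MS_within = 937.5/150.0 = 6.25. F_crit ≈ 3.22. Reject H₀. At least one mean differs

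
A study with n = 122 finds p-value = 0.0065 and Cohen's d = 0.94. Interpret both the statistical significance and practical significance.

Statistically significant (p = 0.0065 < 0.05). Cohen's d = 0.94 indicates a large effect size. Both statistical and practical significance should be considered.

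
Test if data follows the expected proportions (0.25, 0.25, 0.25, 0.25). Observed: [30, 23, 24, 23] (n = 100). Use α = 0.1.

Expected: [25.0, 25.0, 25.0, 25.0]. χ² = 1.36. df = 3, critical = 6.251. Fail to reject H₀.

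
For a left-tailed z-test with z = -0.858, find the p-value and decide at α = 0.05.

p = P(Z < -0.858) = Φ(-0.858) ≈ 0.1954. Since p ≥ 0.05, fail to reject H₀ (not significant) at α = 0.05.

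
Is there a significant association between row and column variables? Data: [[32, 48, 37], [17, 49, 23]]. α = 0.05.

χ² = 4.139. df = 2, critical = 5.991. Fail to reject H₀. No evidence of dependence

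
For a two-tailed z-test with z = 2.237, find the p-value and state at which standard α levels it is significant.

p = 2·P(Z > |2.237|) = 2·(1 - Φ(2.237)) ≈ 0.0253. Significant at α = 0.1; Significant at α = 0.05.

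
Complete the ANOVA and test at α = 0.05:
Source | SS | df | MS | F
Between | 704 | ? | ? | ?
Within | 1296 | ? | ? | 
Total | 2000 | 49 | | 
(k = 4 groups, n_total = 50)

df_between = 3, df_within = 46. MS_between = 234.67, MS_within = 28.17. F = 8.329, F_crit ≈ 2.807. Reject H₀.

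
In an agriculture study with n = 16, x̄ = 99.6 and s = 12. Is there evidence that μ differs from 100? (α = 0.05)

t = (x̄ - μ₀)/(s/√n) = (99.6 - 100)/(12/√16) = -0.133. df = 15, critical t = ±2.131. Fail to reject H₀.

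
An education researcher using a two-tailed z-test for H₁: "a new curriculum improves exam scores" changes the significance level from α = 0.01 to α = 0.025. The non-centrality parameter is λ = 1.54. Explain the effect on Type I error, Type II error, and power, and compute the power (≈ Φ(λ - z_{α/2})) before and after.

Increasing α from 0.01 to 0.025:
• Type I error rate increases (α is the Type I rate by definition).
• Critical value moves from z_{α/2} = 2.576 to 2.241, so power = Φ(λ - z_{α/2}) goes from Φ(1.54 - 2.576) = 0.15 to Φ(1.54 - 2.241) = 0.242.
• Type II error rate β = 1 - power therefore decreases (0.85 → 0.758).
Appropriate when false negatives are costly — here, keeping the old curriculum when the new one would have helped students.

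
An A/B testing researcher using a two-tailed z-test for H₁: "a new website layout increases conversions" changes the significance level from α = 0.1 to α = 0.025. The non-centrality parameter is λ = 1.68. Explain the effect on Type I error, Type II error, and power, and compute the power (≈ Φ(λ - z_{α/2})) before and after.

Decreasing α from 0.1 to 0.025:
• Type I error rate decreases (α is the Type I rate by definition).
• Critical value moves from z_{α/2} = 1.645 to 2.241, so power = Φ(λ - z_{α/2}) goes from Φ(1.68 - 1.645) = 0.514 to Φ(1.68 - 2.241) = 0.287.
• Type II error rate β = 1 - power therefore increases (0.486 → 0.713).
Appropriate when false positives are costly — here, rolling out a layout that doesn't actually help — wasted engineering effort.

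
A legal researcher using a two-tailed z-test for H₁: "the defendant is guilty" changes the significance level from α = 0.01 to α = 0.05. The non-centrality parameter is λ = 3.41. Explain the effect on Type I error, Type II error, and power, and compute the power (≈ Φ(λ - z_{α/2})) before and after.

Increasing α from 0.01 to 0.05:
• Type I error rate increases (α is the Type I rate by definition).
• Critical value moves from z_{α/2} = 2.576 to 1.96, so power = Φ(λ - z_{α/2}) goes from Φ(3.41 - 2.576) = 0.798 to Φ(3.41 - 1.96) = 0.926.
• Type II error rate β = 1 - power therefore decreases (0.202 → 0.074).
Appropriate when false negatives are costly — here, acquitting a guilty person.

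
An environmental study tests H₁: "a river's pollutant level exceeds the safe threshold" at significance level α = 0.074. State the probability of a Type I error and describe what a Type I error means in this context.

P(Type I error) = α = 0.074. A Type I error is rejecting H₀ when H₀ is actually true (false positive) — here, concluding that a river's pollutant level exceeds the safe threshold when in fact this is not the case. Consequence: shutting down a compliant factory unnecessarily.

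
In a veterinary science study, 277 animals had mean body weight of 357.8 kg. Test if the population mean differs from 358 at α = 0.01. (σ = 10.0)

z = (x̄ - μ₀)/(σ/√n) = (357.8 - 358)/(10.0/√277) = -0.333. Critical value: ±2.576. Since |-0.333| ≤ 2.576, Fail to reject H₀.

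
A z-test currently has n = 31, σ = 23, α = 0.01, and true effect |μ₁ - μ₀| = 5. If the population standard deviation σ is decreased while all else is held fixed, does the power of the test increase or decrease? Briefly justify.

Power increases: a smaller σ shrinks the standard error σ/√n, moving the sampling distribution under H₁ further from the critical value.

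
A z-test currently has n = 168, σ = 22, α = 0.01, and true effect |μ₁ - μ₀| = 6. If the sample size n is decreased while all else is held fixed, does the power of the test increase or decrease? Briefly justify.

Power decreases: a smaller n inflates the standard error σ/√n, pulling the sampling distribution under H₁ back toward the critical value.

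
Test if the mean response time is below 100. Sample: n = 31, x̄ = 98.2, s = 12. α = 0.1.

t = (98.2 - 100)/(12/√31) = -0.835, df = 30. Critical t = -1.31. Fail to reject H₀.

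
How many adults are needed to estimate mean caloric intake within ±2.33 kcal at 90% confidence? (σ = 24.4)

n = (z*σ/E)² = (1.645×24.4/2.33)² = 296.8 → n = 297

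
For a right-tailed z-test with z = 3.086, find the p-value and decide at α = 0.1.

p = P(Z > 3.086) = 1 - Φ(3.086) ≈ 0.001. Since p < 0.1, reject H₀ (significant) at α = 0.1.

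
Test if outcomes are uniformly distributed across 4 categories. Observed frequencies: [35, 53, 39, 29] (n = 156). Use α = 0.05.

Expected = 39 each. χ² = Σ(O-E)²/E = 8.0. df = 3, critical value = 7.815. Reject H₀.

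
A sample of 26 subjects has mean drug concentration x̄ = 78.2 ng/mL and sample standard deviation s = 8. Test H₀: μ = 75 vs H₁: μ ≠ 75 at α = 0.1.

t = (x̄ - μ₀)/(s/√n) = (78.2 - 75)/(8/√26) = 2.04. df = 25, critical t = ±1.708. Reject H₀.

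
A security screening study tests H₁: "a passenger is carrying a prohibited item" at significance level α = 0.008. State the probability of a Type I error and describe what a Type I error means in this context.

P(Type I error) = α = 0.008. A Type I error is rejecting H₀ when H₀ is actually true (false positive) — here, concluding that a passenger is carrying a prohibited item when in fact this is not the case. Consequence: detaining an innocent passenger — delay and inconvenience.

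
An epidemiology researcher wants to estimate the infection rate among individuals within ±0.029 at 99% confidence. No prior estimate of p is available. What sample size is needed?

Conservative approach: use p = 0.5 (maximizes p(1-p) = 0.25). n = z²(0.25)/E² = 2.576²×0.25/0.029² = 1972.6 → n = 1973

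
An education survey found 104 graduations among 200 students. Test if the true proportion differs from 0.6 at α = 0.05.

p̂ = 0.52, p₀ = 0.6. z = (p̂ - p₀)/√(p₀(1-p₀)/n) = -2.309. Critical: ±1.96. Reject H₀.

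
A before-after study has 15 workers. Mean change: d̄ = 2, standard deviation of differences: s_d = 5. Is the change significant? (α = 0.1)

t = d̄/(s_d/√n) = 2/(5/√15) = 1.549. df = 14, critical t = ±1.761. Fail to reject H₀.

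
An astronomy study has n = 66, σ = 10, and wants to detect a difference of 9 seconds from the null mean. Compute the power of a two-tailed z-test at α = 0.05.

SE = σ/√n = 10/√66 = 1.231. Non-centrality λ = d/SE = 9/1.231 = 7.312. Power ≈ Φ(λ - z_{α/2}) = Φ(7.312 - 1.96) = Φ(5.352) = 1.0.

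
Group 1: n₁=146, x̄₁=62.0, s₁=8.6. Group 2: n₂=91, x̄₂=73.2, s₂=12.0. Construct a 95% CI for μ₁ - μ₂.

Difference = -11.2. SE = √(8.6²/146 + 12.0²/91) = 1.445. CI = (-14.03, -8.37)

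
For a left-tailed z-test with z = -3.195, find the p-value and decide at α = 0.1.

p = P(Z < -3.195) = Φ(-3.195) ≈ 0.0007. Since p < 0.1, reject H₀ (significant) at α = 0.1.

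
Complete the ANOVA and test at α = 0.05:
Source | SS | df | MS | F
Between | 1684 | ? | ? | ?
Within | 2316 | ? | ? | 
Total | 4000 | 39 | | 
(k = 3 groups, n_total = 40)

df_between = 2, df_within = 37. MS_between = 842.0, MS_within = 62.59. F = 13.452, F_crit ≈ 3.252. Reject H₀.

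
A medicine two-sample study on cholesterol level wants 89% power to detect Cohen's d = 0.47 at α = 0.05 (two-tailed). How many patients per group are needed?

z_{α/2} = 1.96, z_β = Φ⁻¹(0.89) = 1.227. For small effect (d = 0.47): n per group = 2(z_{α/2} + z_β)²/d² = 2(1.96 + 1.227)²/0.47² = 92.0 → 92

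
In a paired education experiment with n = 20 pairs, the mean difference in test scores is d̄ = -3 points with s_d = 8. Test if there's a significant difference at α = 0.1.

t = d̄/(s_d/√n) = -3/(8/√20) = -1.677. df = 19, critical t = ±1.729. Fail to reject H₀.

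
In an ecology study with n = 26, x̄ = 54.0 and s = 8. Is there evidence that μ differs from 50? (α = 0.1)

t = (x̄ - μ₀)/(s/√n) = (54.0 - 50)/(8/√26) = 2.55. df = 25, critical t = ±1.708. Reject H₀.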